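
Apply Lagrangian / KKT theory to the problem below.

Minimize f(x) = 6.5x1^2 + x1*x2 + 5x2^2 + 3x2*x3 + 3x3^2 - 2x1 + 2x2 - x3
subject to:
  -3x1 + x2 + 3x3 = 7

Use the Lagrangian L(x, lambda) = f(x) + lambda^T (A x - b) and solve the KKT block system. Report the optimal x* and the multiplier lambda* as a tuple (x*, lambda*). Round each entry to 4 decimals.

Form the Lagrangian:
  L(x, lambda) = (1/2) x^T Q x + c^T x + lambda^T (A x - b)
Stationarity (grad_x L = 0): Q x + c + A^T lambda = 0.
Primal feasibility: A x = b.

This gives the KKT block system:
  [ Q   A^T ] [ x     ]   [-c ]
  [ A    0  ] [ lambda ] = [ b ]

Solving the linear system:
  x*      = (-0.5353, -0.4149, 1.9364)
  lambda* = (-3.1245)
  f(x*)   = 10.0878

x* = (-0.5353, -0.4149, 1.9364), lambda* = (-3.1245)


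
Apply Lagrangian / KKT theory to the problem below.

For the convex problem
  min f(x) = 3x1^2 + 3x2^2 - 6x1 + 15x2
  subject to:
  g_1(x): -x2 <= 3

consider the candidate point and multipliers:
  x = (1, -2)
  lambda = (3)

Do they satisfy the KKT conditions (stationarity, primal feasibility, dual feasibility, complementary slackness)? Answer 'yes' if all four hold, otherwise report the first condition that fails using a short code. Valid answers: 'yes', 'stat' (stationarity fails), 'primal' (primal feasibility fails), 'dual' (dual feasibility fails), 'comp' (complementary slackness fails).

Gradient of f: grad f(x) = Q x + c = (0, 3)
Constraint values g_i(x) = a_i^T x - b_i:
  g_1((1, -2)) = -1
Stationarity residual: grad f(x) + sum_i lambda_i a_i = (0, 0)
  -> stationarity OK
Primal feasibility (all g_i <= 0): OK
Dual feasibility (all lambda_i >= 0): OK
Complementary slackness (lambda_i * g_i(x) = 0 for all i): FAILS

Verdict: the first failing condition is complementary_slackness -> comp.

comp


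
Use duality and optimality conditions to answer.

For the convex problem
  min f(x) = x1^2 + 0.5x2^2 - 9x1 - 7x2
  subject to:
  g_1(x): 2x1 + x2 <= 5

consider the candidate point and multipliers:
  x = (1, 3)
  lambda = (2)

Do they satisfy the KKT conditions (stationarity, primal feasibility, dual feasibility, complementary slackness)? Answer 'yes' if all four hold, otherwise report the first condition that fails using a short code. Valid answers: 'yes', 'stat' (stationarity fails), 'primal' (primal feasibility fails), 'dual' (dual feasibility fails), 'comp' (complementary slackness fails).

Gradient of f: grad f(x) = Q x + c = (-7, -4)
Constraint values g_i(x) = a_i^T x - b_i:
  g_1((1, 3)) = 0
Stationarity residual: grad f(x) + sum_i lambda_i a_i = (-3, -2)
  -> stationarity FAILS
Primal feasibility (all g_i <= 0): OK
Dual feasibility (all lambda_i >= 0): OK
Complementary slackness (lambda_i * g_i(x) = 0 for all i): OK

Verdict: the first failing condition is stationarity -> stat.

stat


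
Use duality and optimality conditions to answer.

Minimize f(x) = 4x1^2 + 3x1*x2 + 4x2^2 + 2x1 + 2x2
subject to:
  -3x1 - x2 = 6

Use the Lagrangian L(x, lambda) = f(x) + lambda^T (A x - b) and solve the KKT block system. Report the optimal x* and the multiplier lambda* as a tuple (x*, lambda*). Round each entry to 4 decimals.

Form the Lagrangian:
  L(x, lambda) = (1/2) x^T Q x + c^T x + lambda^T (A x - b)
Stationarity (grad_x L = 0): Q x + c + A^T lambda = 0.
Primal feasibility: A x = b.

This gives the KKT block system:
  [ Q   A^T ] [ x     ]   [-c ]
  [ A    0  ] [ lambda ] = [ b ]

Solving the linear system:
  x*      = (-1.9677, -0.0968)
  lambda* = (-4.6774)
  f(x*)   = 11.9677

x* = (-1.9677, -0.0968), lambda* = (-4.6774)


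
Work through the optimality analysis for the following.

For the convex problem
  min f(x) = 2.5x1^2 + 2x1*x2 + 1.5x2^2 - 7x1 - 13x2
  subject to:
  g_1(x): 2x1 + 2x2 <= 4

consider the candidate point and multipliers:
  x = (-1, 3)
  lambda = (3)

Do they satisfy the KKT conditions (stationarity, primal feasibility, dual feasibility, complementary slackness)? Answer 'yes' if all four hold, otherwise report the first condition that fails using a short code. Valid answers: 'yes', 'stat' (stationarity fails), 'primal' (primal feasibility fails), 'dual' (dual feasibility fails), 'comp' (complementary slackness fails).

Gradient of f: grad f(x) = Q x + c = (-6, -6)
Constraint values g_i(x) = a_i^T x - b_i:
  g_1((-1, 3)) = 0
Stationarity residual: grad f(x) + sum_i lambda_i a_i = (0, 0)
  -> stationarity OK
Primal feasibility (all g_i <= 0): OK
Dual feasibility (all lambda_i >= 0): OK
Complementary slackness (lambda_i * g_i(x) = 0 for all i): OK

Verdict: yes, KKT holds.

yes


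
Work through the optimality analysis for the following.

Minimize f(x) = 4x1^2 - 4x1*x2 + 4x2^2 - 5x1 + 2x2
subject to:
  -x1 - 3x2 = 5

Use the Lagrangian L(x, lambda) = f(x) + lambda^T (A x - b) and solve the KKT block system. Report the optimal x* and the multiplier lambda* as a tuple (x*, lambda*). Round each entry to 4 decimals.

Form the Lagrangian:
  L(x, lambda) = (1/2) x^T Q x + c^T x + lambda^T (A x - b)
Stationarity (grad_x L = 0): Q x + c + A^T lambda = 0.
Primal feasibility: A x = b.

This gives the KKT block system:
  [ Q   A^T ] [ x     ]   [-c ]
  [ A    0  ] [ lambda ] = [ b ]

Solving the linear system:
  x*      = (-0.4712, -1.5096)
  lambda* = (-2.7308)
  f(x*)   = 6.4952

x* = (-0.4712, -1.5096), lambda* = (-2.7308)


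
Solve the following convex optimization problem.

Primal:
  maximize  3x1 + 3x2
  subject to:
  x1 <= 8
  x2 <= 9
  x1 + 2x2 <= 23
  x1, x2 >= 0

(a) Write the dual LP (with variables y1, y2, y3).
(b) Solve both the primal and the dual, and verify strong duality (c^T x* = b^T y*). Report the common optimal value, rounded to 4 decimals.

The standard primal-dual pair for 'max c^T x s.t. A x <= b, x >= 0' is:
  Dual:  min b^T y  s.t.  A^T y >= c,  y >= 0.

So the dual LP is:
  minimize  8y1 + 9y2 + 23y3
  subject to:
    y1 + y3 >= 3
    y2 + 2y3 >= 3
    y1, y2, y3 >= 0

Solving the primal: x* = (8, 7.5).
  primal value c^T x* = 46.5.
Solving the dual: y* = (1.5, 0, 1.5).
  dual value b^T y* = 46.5.
Strong duality: c^T x* = b^T y*. Confirmed.

46.5


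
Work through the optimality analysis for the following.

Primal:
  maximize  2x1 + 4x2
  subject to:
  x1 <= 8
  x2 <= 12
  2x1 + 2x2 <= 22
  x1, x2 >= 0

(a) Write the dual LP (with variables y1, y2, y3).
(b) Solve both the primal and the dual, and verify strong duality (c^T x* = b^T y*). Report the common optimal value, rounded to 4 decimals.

The standard primal-dual pair for 'max c^T x s.t. A x <= b, x >= 0' is:
  Dual:  min b^T y  s.t.  A^T y >= c,  y >= 0.

So the dual LP is:
  minimize  8y1 + 12y2 + 22y3
  subject to:
    y1 + 2y3 >= 2
    y2 + 2y3 >= 4
    y1, y2, y3 >= 0

Solving the primal: x* = (0, 11).
  primal value c^T x* = 44.
Solving the dual: y* = (0, 0, 2).
  dual value b^T y* = 44.
Strong duality: c^T x* = b^T y*. Confirmed.

44


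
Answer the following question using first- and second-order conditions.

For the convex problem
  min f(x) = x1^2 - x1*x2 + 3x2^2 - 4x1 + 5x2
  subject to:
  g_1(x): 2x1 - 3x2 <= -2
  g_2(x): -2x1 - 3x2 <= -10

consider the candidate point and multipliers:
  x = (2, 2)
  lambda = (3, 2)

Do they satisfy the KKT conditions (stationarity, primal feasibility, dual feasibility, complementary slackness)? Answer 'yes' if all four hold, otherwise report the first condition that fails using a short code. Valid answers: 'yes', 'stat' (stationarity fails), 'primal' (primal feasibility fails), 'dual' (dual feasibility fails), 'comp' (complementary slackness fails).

Gradient of f: grad f(x) = Q x + c = (-2, 15)
Constraint values g_i(x) = a_i^T x - b_i:
  g_1((2, 2)) = 0
  g_2((2, 2)) = 0
Stationarity residual: grad f(x) + sum_i lambda_i a_i = (0, 0)
  -> stationarity OK
Primal feasibility (all g_i <= 0): OK
Dual feasibility (all lambda_i >= 0): OK
Complementary slackness (lambda_i * g_i(x) = 0 for all i): OK

Verdict: yes, KKT holds.

yes


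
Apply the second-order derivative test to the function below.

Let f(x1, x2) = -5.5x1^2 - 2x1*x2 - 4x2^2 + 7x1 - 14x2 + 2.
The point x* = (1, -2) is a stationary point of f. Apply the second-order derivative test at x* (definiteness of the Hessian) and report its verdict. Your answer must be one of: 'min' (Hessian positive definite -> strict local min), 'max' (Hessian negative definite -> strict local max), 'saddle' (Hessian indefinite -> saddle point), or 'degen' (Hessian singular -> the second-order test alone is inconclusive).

Compute the Hessian H = grad^2 f:
  H = [[-11, -2], [-2, -8]]
Verify stationarity: grad f(x*) = H x* + g = (0, 0).
Eigenvalues of H: -12, -7.
Both eigenvalues < 0, so H is negative definite -> x* is a strict local max.

max


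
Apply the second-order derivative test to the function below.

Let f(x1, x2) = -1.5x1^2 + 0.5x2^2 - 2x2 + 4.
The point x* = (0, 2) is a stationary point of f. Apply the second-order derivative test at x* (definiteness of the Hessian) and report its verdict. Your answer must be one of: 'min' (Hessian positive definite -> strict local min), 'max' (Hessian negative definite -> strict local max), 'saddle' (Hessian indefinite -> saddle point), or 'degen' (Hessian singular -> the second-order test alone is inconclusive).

Compute the Hessian H = grad^2 f:
  H = [[-3, 0], [0, 1]]
Verify stationarity: grad f(x*) = H x* + g = (0, 0).
Eigenvalues of H: -3, 1.
Eigenvalues have mixed signs, so H is indefinite -> x* is a saddle point.

saddle


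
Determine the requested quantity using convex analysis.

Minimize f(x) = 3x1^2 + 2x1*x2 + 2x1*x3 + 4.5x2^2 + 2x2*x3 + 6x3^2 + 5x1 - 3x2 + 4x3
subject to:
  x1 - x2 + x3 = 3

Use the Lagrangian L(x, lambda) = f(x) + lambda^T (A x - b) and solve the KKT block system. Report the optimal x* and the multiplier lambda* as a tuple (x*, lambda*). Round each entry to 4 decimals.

Form the Lagrangian:
  L(x, lambda) = (1/2) x^T Q x + c^T x + lambda^T (A x - b)
Stationarity (grad_x L = 0): Q x + c + A^T lambda = 0.
Primal feasibility: A x = b.

This gives the KKT block system:
  [ Q   A^T ] [ x     ]   [-c ]
  [ A    0  ] [ lambda ] = [ b ]

Solving the linear system:
  x*      = (1.18, -1.248, 0.572)
  lambda* = (-10.728)
  f(x*)   = 22.058

x* = (1.18, -1.248, 0.572), lambda* = (-10.728)


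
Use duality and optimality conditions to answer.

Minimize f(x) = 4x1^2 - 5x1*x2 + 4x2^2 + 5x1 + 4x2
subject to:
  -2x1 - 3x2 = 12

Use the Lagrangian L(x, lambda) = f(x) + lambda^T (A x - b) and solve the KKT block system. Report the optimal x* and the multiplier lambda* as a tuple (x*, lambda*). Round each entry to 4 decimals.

Form the Lagrangian:
  L(x, lambda) = (1/2) x^T Q x + c^T x + lambda^T (A x - b)
Stationarity (grad_x L = 0): Q x + c + A^T lambda = 0.
Primal feasibility: A x = b.

This gives the KKT block system:
  [ Q   A^T ] [ x     ]   [-c ]
  [ A    0  ] [ lambda ] = [ b ]

Solving the linear system:
  x*      = (-2.3963, -2.4024)
  lambda* = (-1.0793)
  f(x*)   = -4.3201

x* = (-2.3963, -2.4024), lambda* = (-1.0793)


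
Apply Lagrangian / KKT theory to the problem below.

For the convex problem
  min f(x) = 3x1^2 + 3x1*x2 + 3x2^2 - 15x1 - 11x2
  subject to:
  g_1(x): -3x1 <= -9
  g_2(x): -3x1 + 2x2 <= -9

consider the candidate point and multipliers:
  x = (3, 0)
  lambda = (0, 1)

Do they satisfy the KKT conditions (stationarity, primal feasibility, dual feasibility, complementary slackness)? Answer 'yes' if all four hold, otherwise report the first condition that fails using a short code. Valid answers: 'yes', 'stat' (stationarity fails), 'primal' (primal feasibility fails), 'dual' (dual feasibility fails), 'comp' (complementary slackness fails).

Gradient of f: grad f(x) = Q x + c = (3, -2)
Constraint values g_i(x) = a_i^T x - b_i:
  g_1((3, 0)) = 0
  g_2((3, 0)) = 0
Stationarity residual: grad f(x) + sum_i lambda_i a_i = (0, 0)
  -> stationarity OK
Primal feasibility (all g_i <= 0): OK
Dual feasibility (all lambda_i >= 0): OK
Complementary slackness (lambda_i * g_i(x) = 0 for all i): OK

Verdict: yes, KKT holds.

yes


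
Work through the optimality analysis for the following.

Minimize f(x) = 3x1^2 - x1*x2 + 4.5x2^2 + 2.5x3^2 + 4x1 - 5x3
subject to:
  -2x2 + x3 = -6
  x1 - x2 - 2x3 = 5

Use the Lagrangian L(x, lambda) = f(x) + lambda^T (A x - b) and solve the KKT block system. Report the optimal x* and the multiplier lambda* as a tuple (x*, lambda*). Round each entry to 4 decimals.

Form the Lagrangian:
  L(x, lambda) = (1/2) x^T Q x + c^T x + lambda^T (A x - b)
Stationarity (grad_x L = 0): Q x + c + A^T lambda = 0.
Primal feasibility: A x = b.

This gives the KKT block system:
  [ Q   A^T ] [ x     ]   [-c ]
  [ A    0  ] [ lambda ] = [ b ]

Solving the linear system:
  x*      = (0.4852, 1.497, -3.0059)
  lambda* = (9.2012, -5.4142)
  f(x*)   = 49.6243

x* = (0.4852, 1.497, -3.0059), lambda* = (9.2012, -5.4142)


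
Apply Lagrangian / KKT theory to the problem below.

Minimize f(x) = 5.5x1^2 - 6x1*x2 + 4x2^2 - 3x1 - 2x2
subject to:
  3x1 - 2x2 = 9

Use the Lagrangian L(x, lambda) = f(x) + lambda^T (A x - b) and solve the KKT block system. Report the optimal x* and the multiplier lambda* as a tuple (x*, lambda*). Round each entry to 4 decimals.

Form the Lagrangian:
  L(x, lambda) = (1/2) x^T Q x + c^T x + lambda^T (A x - b)
Stationarity (grad_x L = 0): Q x + c + A^T lambda = 0.
Primal feasibility: A x = b.

This gives the KKT block system:
  [ Q   A^T ] [ x     ]   [-c ]
  [ A    0  ] [ lambda ] = [ b ]

Solving the linear system:
  x*      = (3, 0)
  lambda* = (-10)
  f(x*)   = 40.5

x* = (3, 0), lambda* = (-10)


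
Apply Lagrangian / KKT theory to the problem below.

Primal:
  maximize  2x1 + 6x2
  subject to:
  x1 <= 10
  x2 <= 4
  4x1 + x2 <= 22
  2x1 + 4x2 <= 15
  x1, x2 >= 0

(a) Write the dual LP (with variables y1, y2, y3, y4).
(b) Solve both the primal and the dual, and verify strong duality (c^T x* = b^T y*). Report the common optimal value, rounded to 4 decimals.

The standard primal-dual pair for 'max c^T x s.t. A x <= b, x >= 0' is:
  Dual:  min b^T y  s.t.  A^T y >= c,  y >= 0.

So the dual LP is:
  minimize  10y1 + 4y2 + 22y3 + 15y4
  subject to:
    y1 + 4y3 + 2y4 >= 2
    y2 + y3 + 4y4 >= 6
    y1, y2, y3, y4 >= 0

Solving the primal: x* = (0, 3.75).
  primal value c^T x* = 22.5.
Solving the dual: y* = (0, 0, 0, 1.5).
  dual value b^T y* = 22.5.
Strong duality: c^T x* = b^T y*. Confirmed.

22.5


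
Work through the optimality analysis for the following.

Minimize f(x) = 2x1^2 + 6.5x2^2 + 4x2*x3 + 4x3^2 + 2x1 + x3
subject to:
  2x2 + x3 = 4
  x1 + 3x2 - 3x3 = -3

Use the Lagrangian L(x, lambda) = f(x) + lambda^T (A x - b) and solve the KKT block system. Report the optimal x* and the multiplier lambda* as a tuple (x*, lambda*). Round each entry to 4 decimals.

Form the Lagrangian:
  L(x, lambda) = (1/2) x^T Q x + c^T x + lambda^T (A x - b)
Stationarity (grad_x L = 0): Q x + c + A^T lambda = 0.
Primal feasibility: A x = b.

This gives the KKT block system:
  [ Q   A^T ] [ x     ]   [-c ]
  [ A    0  ] [ lambda ] = [ b ]

Solving the linear system:
  x*      = (-0.9943, 1.1105, 1.779)
  lambda* = (-13.7422, 1.9773)
  f(x*)   = 30.3456

x* = (-0.9943, 1.1105, 1.779), lambda* = (-13.7422, 1.9773)


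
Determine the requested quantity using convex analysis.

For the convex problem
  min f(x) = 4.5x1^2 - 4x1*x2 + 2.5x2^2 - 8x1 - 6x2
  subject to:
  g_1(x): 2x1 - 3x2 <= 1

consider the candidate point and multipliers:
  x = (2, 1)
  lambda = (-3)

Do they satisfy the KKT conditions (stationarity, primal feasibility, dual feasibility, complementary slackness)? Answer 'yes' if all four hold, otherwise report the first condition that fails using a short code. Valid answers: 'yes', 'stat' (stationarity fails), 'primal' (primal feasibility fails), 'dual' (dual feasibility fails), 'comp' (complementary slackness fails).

Gradient of f: grad f(x) = Q x + c = (6, -9)
Constraint values g_i(x) = a_i^T x - b_i:
  g_1((2, 1)) = 0
Stationarity residual: grad f(x) + sum_i lambda_i a_i = (0, 0)
  -> stationarity OK
Primal feasibility (all g_i <= 0): OK
Dual feasibility (all lambda_i >= 0): FAILS
Complementary slackness (lambda_i * g_i(x) = 0 for all i): OK

Verdict: the first failing condition is dual_feasibility -> dual.

dual


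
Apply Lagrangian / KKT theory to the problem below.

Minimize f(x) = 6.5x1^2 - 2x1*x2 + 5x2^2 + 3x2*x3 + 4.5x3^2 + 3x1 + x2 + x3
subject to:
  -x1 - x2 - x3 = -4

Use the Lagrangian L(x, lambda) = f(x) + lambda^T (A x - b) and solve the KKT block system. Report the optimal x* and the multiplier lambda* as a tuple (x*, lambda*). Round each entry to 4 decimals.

Form the Lagrangian:
  L(x, lambda) = (1/2) x^T Q x + c^T x + lambda^T (A x - b)
Stationarity (grad_x L = 0): Q x + c + A^T lambda = 0.
Primal feasibility: A x = b.

This gives the KKT block system:
  [ Q   A^T ] [ x     ]   [-c ]
  [ A    0  ] [ lambda ] = [ b ]

Solving the linear system:
  x*      = (1.2815, 1.4519, 1.2667)
  lambda* = (16.7556)
  f(x*)   = 36.7926

x* = (1.2815, 1.4519, 1.2667), lambda* = (16.7556)


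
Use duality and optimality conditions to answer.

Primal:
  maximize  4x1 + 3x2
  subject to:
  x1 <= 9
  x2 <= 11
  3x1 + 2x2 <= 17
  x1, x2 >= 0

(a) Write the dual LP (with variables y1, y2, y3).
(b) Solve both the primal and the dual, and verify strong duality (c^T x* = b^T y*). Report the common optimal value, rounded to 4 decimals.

The standard primal-dual pair for 'max c^T x s.t. A x <= b, x >= 0' is:
  Dual:  min b^T y  s.t.  A^T y >= c,  y >= 0.

So the dual LP is:
  minimize  9y1 + 11y2 + 17y3
  subject to:
    y1 + 3y3 >= 4
    y2 + 2y3 >= 3
    y1, y2, y3 >= 0

Solving the primal: x* = (0, 8.5).
  primal value c^T x* = 25.5.
Solving the dual: y* = (0, 0, 1.5).
  dual value b^T y* = 25.5.
Strong duality: c^T x* = b^T y*. Confirmed.

25.5


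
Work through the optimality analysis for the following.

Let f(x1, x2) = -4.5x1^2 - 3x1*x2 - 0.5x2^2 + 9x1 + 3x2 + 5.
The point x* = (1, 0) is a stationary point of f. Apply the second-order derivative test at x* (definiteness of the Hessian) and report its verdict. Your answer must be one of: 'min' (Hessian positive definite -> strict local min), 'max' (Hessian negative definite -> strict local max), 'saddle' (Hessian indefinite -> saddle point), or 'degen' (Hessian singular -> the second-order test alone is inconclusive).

Compute the Hessian H = grad^2 f:
  H = [[-9, -3], [-3, -1]]
Verify stationarity: grad f(x*) = H x* + g = (0, 0).
Eigenvalues of H: -10, 0.
H has a zero eigenvalue (singular; negative semidefinite but not definite), so H is neither positive definite, negative definite, nor indefinite. The second-order test alone is inconclusive -> degen.
(Indeed, f is constant along the null direction of H through x*, so x* is not a strict local extremum.)

degen


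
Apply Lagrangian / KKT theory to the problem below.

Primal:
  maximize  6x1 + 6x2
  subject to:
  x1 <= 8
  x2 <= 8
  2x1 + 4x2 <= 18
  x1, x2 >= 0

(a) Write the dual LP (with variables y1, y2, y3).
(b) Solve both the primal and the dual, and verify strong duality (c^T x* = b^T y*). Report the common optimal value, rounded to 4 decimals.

The standard primal-dual pair for 'max c^T x s.t. A x <= b, x >= 0' is:
  Dual:  min b^T y  s.t.  A^T y >= c,  y >= 0.

So the dual LP is:
  minimize  8y1 + 8y2 + 18y3
  subject to:
    y1 + 2y3 >= 6
    y2 + 4y3 >= 6
    y1, y2, y3 >= 0

Solving the primal: x* = (8, 0.5).
  primal value c^T x* = 51.
Solving the dual: y* = (3, 0, 1.5).
  dual value b^T y* = 51.
Strong duality: c^T x* = b^T y*. Confirmed.

51


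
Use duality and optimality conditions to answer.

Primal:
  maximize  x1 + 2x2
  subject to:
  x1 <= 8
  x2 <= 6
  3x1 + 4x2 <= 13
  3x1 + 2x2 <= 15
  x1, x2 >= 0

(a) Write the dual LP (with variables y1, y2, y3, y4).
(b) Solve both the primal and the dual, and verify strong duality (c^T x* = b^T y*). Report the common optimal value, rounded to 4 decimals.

The standard primal-dual pair for 'max c^T x s.t. A x <= b, x >= 0' is:
  Dual:  min b^T y  s.t.  A^T y >= c,  y >= 0.

So the dual LP is:
  minimize  8y1 + 6y2 + 13y3 + 15y4
  subject to:
    y1 + 3y3 + 3y4 >= 1
    y2 + 4y3 + 2y4 >= 2
    y1, y2, y3, y4 >= 0

Solving the primal: x* = (0, 3.25).
  primal value c^T x* = 6.5.
Solving the dual: y* = (0, 0, 0.5, 0).
  dual value b^T y* = 6.5.
Strong duality: c^T x* = b^T y*. Confirmed.

6.5


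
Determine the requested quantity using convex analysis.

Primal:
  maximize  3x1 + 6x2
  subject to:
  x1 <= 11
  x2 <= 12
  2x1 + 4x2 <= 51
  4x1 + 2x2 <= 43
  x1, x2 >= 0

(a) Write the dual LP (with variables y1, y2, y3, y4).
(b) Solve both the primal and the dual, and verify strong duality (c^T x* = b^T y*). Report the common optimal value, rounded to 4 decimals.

The standard primal-dual pair for 'max c^T x s.t. A x <= b, x >= 0' is:
  Dual:  min b^T y  s.t.  A^T y >= c,  y >= 0.

So the dual LP is:
  minimize  11y1 + 12y2 + 51y3 + 43y4
  subject to:
    y1 + 2y3 + 4y4 >= 3
    y2 + 4y3 + 2y4 >= 6
    y1, y2, y3, y4 >= 0

Solving the primal: x* = (5.8333, 9.8333).
  primal value c^T x* = 76.5.
Solving the dual: y* = (0, 0, 1.5, 0).
  dual value b^T y* = 76.5.
Strong duality: c^T x* = b^T y*. Confirmed.

76.5


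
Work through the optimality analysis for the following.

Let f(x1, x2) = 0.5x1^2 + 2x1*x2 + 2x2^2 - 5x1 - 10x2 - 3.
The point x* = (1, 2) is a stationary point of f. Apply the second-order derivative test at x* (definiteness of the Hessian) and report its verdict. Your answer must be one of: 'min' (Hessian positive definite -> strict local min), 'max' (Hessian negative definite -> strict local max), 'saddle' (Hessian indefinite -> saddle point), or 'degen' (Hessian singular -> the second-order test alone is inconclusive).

Compute the Hessian H = grad^2 f:
  H = [[1, 2], [2, 4]]
Verify stationarity: grad f(x*) = H x* + g = (0, 0).
Eigenvalues of H: 0, 5.
H has a zero eigenvalue (singular; positive semidefinite but not definite), so H is neither positive definite, negative definite, nor indefinite. The second-order test alone is inconclusive -> degen.
(Indeed, f is constant along the null direction of H through x*, so x* is not a strict local extremum.)

degen


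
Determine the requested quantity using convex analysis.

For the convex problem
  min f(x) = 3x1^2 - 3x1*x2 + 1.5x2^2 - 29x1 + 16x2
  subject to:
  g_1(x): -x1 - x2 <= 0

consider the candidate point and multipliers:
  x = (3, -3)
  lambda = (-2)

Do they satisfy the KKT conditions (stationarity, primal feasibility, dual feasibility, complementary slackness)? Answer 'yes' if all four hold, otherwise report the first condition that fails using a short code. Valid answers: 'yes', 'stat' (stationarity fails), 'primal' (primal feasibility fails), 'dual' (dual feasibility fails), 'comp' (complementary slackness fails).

Gradient of f: grad f(x) = Q x + c = (-2, -2)
Constraint values g_i(x) = a_i^T x - b_i:
  g_1((3, -3)) = 0
Stationarity residual: grad f(x) + sum_i lambda_i a_i = (0, 0)
  -> stationarity OK
Primal feasibility (all g_i <= 0): OK
Dual feasibility (all lambda_i >= 0): FAILS
Complementary slackness (lambda_i * g_i(x) = 0 for all i): OK

Verdict: the first failing condition is dual_feasibility -> dual.

dual


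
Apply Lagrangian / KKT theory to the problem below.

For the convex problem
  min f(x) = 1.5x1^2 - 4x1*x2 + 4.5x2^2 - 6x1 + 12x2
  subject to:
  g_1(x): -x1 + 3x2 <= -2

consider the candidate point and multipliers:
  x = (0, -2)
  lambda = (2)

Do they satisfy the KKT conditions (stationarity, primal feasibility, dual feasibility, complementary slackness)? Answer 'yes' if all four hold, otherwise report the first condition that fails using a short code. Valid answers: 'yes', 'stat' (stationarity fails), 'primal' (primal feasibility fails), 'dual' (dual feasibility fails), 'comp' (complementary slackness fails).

Gradient of f: grad f(x) = Q x + c = (2, -6)
Constraint values g_i(x) = a_i^T x - b_i:
  g_1((0, -2)) = -4
Stationarity residual: grad f(x) + sum_i lambda_i a_i = (0, 0)
  -> stationarity OK
Primal feasibility (all g_i <= 0): OK
Dual feasibility (all lambda_i >= 0): OK
Complementary slackness (lambda_i * g_i(x) = 0 for all i): FAILS

Verdict: the first failing condition is complementary_slackness -> comp.

comp


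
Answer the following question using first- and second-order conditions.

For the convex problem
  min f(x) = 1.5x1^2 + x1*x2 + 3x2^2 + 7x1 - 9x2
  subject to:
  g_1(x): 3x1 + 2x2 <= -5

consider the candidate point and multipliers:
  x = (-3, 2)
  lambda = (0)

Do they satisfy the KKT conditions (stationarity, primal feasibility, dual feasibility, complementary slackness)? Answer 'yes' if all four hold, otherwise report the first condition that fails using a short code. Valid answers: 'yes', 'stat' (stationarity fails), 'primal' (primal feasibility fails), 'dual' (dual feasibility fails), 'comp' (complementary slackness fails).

Gradient of f: grad f(x) = Q x + c = (0, 0)
Constraint values g_i(x) = a_i^T x - b_i:
  g_1((-3, 2)) = 0
Stationarity residual: grad f(x) + sum_i lambda_i a_i = (0, 0)
  -> stationarity OK
Primal feasibility (all g_i <= 0): OK
Dual feasibility (all lambda_i >= 0): OK
Complementary slackness (lambda_i * g_i(x) = 0 for all i): OK

Verdict: yes, KKT holds.

yes


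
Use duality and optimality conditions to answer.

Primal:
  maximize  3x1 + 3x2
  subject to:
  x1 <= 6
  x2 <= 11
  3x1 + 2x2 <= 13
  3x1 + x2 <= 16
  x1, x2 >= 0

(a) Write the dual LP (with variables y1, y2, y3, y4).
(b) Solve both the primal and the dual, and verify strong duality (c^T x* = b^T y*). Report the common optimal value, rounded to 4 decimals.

The standard primal-dual pair for 'max c^T x s.t. A x <= b, x >= 0' is:
  Dual:  min b^T y  s.t.  A^T y >= c,  y >= 0.

So the dual LP is:
  minimize  6y1 + 11y2 + 13y3 + 16y4
  subject to:
    y1 + 3y3 + 3y4 >= 3
    y2 + 2y3 + y4 >= 3
    y1, y2, y3, y4 >= 0

Solving the primal: x* = (0, 6.5).
  primal value c^T x* = 19.5.
Solving the dual: y* = (0, 0, 1.5, 0).
  dual value b^T y* = 19.5.
Strong duality: c^T x* = b^T y*. Confirmed.

19.5


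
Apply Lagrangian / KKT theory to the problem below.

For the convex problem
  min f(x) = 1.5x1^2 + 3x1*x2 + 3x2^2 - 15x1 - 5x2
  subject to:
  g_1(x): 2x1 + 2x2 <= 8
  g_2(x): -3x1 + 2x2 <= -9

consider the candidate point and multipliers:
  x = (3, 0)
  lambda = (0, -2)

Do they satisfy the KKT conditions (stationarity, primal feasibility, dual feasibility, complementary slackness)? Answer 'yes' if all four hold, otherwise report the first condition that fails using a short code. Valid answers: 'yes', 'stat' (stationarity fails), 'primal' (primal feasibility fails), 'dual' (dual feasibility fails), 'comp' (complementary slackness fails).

Gradient of f: grad f(x) = Q x + c = (-6, 4)
Constraint values g_i(x) = a_i^T x - b_i:
  g_1((3, 0)) = -2
  g_2((3, 0)) = 0
Stationarity residual: grad f(x) + sum_i lambda_i a_i = (0, 0)
  -> stationarity OK
Primal feasibility (all g_i <= 0): OK
Dual feasibility (all lambda_i >= 0): FAILS
Complementary slackness (lambda_i * g_i(x) = 0 for all i): OK

Verdict: the first failing condition is dual_feasibility -> dual.

dual


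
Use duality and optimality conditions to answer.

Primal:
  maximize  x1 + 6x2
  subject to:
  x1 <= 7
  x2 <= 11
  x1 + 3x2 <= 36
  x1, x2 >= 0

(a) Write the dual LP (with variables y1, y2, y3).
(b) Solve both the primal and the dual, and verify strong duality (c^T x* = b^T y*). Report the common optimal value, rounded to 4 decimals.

The standard primal-dual pair for 'max c^T x s.t. A x <= b, x >= 0' is:
  Dual:  min b^T y  s.t.  A^T y >= c,  y >= 0.

So the dual LP is:
  minimize  7y1 + 11y2 + 36y3
  subject to:
    y1 + y3 >= 1
    y2 + 3y3 >= 6
    y1, y2, y3 >= 0

Solving the primal: x* = (3, 11).
  primal value c^T x* = 69.
Solving the dual: y* = (0, 3, 1).
  dual value b^T y* = 69.
Strong duality: c^T x* = b^T y*. Confirmed.

69


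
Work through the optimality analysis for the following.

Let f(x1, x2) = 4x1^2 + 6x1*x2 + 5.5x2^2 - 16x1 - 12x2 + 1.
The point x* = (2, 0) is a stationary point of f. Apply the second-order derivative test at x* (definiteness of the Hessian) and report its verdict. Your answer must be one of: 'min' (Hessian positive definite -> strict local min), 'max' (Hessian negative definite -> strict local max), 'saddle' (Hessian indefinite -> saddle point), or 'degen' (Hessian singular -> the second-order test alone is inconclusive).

Compute the Hessian H = grad^2 f:
  H = [[8, 6], [6, 11]]
Verify stationarity: grad f(x*) = H x* + g = (0, 0).
Eigenvalues of H: 3.3153, 15.6847.
Both eigenvalues > 0, so H is positive definite -> x* is a strict local min.

min


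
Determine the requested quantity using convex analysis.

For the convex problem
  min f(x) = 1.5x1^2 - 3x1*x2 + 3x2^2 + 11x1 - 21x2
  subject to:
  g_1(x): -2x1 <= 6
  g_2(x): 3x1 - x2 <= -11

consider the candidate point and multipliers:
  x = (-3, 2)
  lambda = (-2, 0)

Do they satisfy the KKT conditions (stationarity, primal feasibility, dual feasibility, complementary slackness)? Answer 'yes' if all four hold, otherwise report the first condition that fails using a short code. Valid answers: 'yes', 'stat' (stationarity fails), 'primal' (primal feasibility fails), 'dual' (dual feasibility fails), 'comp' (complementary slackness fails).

Gradient of f: grad f(x) = Q x + c = (-4, 0)
Constraint values g_i(x) = a_i^T x - b_i:
  g_1((-3, 2)) = 0
  g_2((-3, 2)) = 0
Stationarity residual: grad f(x) + sum_i lambda_i a_i = (0, 0)
  -> stationarity OK
Primal feasibility (all g_i <= 0): OK
Dual feasibility (all lambda_i >= 0): FAILS
Complementary slackness (lambda_i * g_i(x) = 0 for all i): OK

Verdict: the first failing condition is dual_feasibility -> dual.

dual


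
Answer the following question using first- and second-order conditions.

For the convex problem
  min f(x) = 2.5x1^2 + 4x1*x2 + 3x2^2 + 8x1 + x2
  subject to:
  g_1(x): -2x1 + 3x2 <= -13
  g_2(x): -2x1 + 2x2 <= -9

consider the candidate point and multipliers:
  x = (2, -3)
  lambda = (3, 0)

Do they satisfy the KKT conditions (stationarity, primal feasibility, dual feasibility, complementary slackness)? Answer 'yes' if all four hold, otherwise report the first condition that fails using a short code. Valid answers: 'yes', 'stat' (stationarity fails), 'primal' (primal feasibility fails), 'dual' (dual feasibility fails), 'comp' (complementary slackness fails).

Gradient of f: grad f(x) = Q x + c = (6, -9)
Constraint values g_i(x) = a_i^T x - b_i:
  g_1((2, -3)) = 0
  g_2((2, -3)) = -1
Stationarity residual: grad f(x) + sum_i lambda_i a_i = (0, 0)
  -> stationarity OK
Primal feasibility (all g_i <= 0): OK
Dual feasibility (all lambda_i >= 0): OK
Complementary slackness (lambda_i * g_i(x) = 0 for all i): OK

Verdict: yes, KKT holds.

yes


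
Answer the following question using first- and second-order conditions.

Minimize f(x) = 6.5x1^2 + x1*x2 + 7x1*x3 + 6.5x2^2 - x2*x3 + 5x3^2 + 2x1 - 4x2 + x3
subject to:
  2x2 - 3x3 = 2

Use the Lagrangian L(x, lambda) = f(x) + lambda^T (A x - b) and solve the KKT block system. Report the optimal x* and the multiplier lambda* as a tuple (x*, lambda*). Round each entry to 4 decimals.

Form the Lagrangian:
  L(x, lambda) = (1/2) x^T Q x + c^T x + lambda^T (A x - b)
Stationarity (grad_x L = 0): Q x + c + A^T lambda = 0.
Primal feasibility: A x = b.

This gives the KKT block system:
  [ Q   A^T ] [ x     ]   [-c ]
  [ A    0  ] [ lambda ] = [ b ]

Solving the linear system:
  x*      = (0.015, 0.4361, -0.3759)
  lambda* = (-1.0301)
  f(x*)   = -0.015

x* = (0.015, 0.4361, -0.3759), lambda* = (-1.0301)


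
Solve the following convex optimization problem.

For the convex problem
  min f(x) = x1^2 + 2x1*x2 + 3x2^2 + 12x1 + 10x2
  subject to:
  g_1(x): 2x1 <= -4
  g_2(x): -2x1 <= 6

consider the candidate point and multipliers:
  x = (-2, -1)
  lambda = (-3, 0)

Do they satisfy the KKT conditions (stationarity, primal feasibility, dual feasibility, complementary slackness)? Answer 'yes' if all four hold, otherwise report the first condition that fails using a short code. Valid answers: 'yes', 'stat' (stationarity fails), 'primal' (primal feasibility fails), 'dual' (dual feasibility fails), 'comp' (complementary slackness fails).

Gradient of f: grad f(x) = Q x + c = (6, 0)
Constraint values g_i(x) = a_i^T x - b_i:
  g_1((-2, -1)) = 0
  g_2((-2, -1)) = -2
Stationarity residual: grad f(x) + sum_i lambda_i a_i = (0, 0)
  -> stationarity OK
Primal feasibility (all g_i <= 0): OK
Dual feasibility (all lambda_i >= 0): FAILS
Complementary slackness (lambda_i * g_i(x) = 0 for all i): OK

Verdict: the first failing condition is dual_feasibility -> dual.

dual


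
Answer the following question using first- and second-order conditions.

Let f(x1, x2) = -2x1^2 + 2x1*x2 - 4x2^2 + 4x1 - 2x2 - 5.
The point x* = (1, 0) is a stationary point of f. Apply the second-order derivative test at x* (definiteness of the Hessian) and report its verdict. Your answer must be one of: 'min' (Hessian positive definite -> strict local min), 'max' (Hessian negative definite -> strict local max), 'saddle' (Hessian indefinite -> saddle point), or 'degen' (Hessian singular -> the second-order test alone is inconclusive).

Compute the Hessian H = grad^2 f:
  H = [[-4, 2], [2, -8]]
Verify stationarity: grad f(x*) = H x* + g = (0, 0).
Eigenvalues of H: -8.8284, -3.1716.
Both eigenvalues < 0, so H is negative definite -> x* is a strict local max.

max


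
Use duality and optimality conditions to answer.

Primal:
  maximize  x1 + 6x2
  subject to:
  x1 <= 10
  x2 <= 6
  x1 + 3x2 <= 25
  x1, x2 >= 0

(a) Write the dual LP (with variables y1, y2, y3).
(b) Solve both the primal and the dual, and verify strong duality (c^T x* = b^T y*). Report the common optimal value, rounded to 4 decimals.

The standard primal-dual pair for 'max c^T x s.t. A x <= b, x >= 0' is:
  Dual:  min b^T y  s.t.  A^T y >= c,  y >= 0.

So the dual LP is:
  minimize  10y1 + 6y2 + 25y3
  subject to:
    y1 + y3 >= 1
    y2 + 3y3 >= 6
    y1, y2, y3 >= 0

Solving the primal: x* = (7, 6).
  primal value c^T x* = 43.
Solving the dual: y* = (0, 3, 1).
  dual value b^T y* = 43.
Strong duality: c^T x* = b^T y*. Confirmed.

43


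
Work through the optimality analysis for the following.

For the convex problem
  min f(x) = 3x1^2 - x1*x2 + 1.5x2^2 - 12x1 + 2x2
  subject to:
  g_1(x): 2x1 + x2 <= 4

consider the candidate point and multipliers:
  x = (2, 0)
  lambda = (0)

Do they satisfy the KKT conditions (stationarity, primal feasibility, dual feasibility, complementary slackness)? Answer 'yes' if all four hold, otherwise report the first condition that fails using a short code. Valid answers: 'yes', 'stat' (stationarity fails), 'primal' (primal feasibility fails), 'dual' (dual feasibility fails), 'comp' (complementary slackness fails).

Gradient of f: grad f(x) = Q x + c = (0, 0)
Constraint values g_i(x) = a_i^T x - b_i:
  g_1((2, 0)) = 0
Stationarity residual: grad f(x) + sum_i lambda_i a_i = (0, 0)
  -> stationarity OK
Primal feasibility (all g_i <= 0): OK
Dual feasibility (all lambda_i >= 0): OK
Complementary slackness (lambda_i * g_i(x) = 0 for all i): OK

Verdict: yes, KKT holds.

yes


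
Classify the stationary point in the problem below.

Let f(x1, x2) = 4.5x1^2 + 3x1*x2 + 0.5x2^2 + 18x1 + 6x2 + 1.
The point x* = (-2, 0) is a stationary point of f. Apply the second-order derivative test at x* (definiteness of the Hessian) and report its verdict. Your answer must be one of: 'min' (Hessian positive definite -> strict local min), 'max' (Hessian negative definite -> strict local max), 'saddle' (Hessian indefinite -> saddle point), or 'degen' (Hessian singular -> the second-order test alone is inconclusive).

Compute the Hessian H = grad^2 f:
  H = [[9, 3], [3, 1]]
Verify stationarity: grad f(x*) = H x* + g = (0, 0).
Eigenvalues of H: 0, 10.
H has a zero eigenvalue (singular; positive semidefinite but not definite), so H is neither positive definite, negative definite, nor indefinite. The second-order test alone is inconclusive -> degen.
(Indeed, f is constant along the null direction of H through x*, so x* is not a strict local extremum.)

degen


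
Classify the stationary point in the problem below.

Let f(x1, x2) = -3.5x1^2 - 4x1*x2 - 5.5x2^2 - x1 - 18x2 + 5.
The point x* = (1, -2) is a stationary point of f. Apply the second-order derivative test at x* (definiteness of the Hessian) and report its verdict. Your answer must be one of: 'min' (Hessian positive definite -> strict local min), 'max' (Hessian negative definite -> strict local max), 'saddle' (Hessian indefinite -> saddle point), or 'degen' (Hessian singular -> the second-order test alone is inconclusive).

Compute the Hessian H = grad^2 f:
  H = [[-7, -4], [-4, -11]]
Verify stationarity: grad f(x*) = H x* + g = (0, 0).
Eigenvalues of H: -13.4721, -4.5279.
Both eigenvalues < 0, so H is negative definite -> x* is a strict local max.

max


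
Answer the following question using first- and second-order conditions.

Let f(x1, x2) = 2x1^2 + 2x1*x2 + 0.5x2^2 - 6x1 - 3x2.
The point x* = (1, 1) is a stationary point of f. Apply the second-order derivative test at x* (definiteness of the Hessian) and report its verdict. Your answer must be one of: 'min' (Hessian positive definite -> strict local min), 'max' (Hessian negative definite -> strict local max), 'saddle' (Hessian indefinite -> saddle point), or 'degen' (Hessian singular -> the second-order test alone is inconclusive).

Compute the Hessian H = grad^2 f:
  H = [[4, 2], [2, 1]]
Verify stationarity: grad f(x*) = H x* + g = (0, 0).
Eigenvalues of H: 0, 5.
H has a zero eigenvalue (singular; positive semidefinite but not definite), so H is neither positive definite, negative definite, nor indefinite. The second-order test alone is inconclusive -> degen.
(Indeed, f is constant along the null direction of H through x*, so x* is not a strict local extremum.)

degen


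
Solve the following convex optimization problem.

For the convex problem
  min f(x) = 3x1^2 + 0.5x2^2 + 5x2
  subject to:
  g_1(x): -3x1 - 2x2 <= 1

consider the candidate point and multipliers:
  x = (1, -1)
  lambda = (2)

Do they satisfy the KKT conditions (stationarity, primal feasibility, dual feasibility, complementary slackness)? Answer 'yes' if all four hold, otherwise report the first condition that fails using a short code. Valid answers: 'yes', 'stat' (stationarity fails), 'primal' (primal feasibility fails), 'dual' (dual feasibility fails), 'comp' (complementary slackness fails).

Gradient of f: grad f(x) = Q x + c = (6, 4)
Constraint values g_i(x) = a_i^T x - b_i:
  g_1((1, -1)) = -2
Stationarity residual: grad f(x) + sum_i lambda_i a_i = (0, 0)
  -> stationarity OK
Primal feasibility (all g_i <= 0): OK
Dual feasibility (all lambda_i >= 0): OK
Complementary slackness (lambda_i * g_i(x) = 0 for all i): FAILS

Verdict: the first failing condition is complementary_slackness -> comp.

comp


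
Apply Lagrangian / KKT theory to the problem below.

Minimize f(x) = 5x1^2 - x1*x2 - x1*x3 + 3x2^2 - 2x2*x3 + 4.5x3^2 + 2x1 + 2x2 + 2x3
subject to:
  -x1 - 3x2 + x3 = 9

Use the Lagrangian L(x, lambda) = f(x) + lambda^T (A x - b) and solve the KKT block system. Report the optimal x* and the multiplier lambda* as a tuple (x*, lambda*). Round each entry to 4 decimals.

Form the Lagrangian:
  L(x, lambda) = (1/2) x^T Q x + c^T x + lambda^T (A x - b)
Stationarity (grad_x L = 0): Q x + c + A^T lambda = 0.
Primal feasibility: A x = b.

This gives the KKT block system:
  [ Q   A^T ] [ x     ]   [-c ]
  [ A    0  ] [ lambda ] = [ b ]

Solving the linear system:
  x*      = (-0.9676, -2.8357, -0.4748)
  lambda* = (-4.3657)
  f(x*)   = 15.3675

x* = (-0.9676, -2.8357, -0.4748), lambda* = (-4.3657)


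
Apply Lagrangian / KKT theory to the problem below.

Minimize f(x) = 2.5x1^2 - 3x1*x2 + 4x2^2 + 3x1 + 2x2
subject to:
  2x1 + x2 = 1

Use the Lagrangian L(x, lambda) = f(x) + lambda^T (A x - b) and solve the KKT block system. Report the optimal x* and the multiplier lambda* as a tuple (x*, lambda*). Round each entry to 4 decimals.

Form the Lagrangian:
  L(x, lambda) = (1/2) x^T Q x + c^T x + lambda^T (A x - b)
Stationarity (grad_x L = 0): Q x + c + A^T lambda = 0.
Primal feasibility: A x = b.

This gives the KKT block system:
  [ Q   A^T ] [ x     ]   [-c ]
  [ A    0  ] [ lambda ] = [ b ]

Solving the linear system:
  x*      = (0.4082, 0.1837)
  lambda* = (-2.2449)
  f(x*)   = 1.9184

x* = (0.4082, 0.1837), lambda* = (-2.2449)
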